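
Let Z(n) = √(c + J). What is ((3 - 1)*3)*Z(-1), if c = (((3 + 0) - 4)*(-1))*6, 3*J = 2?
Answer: 4*√15 ≈ 15.492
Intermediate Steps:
J = ⅔ (J = (⅓)*2 = ⅔ ≈ 0.66667)
c = 6 (c = ((3 - 4)*(-1))*6 = -1*(-1)*6 = 1*6 = 6)
Z(n) = 2*√15/3 (Z(n) = √(6 + ⅔) = √(20/3) = 2*√15/3)
((3 - 1)*3)*Z(-1) = ((3 - 1)*3)*(2*√15/3) = (2*3)*(2*√15/3) = 6*(2*√15/3) = 4*√15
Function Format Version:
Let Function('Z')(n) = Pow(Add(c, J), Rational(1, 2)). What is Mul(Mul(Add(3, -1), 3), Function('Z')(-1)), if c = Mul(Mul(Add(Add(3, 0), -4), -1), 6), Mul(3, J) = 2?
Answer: Mul(4, Pow(15, Rational(1, 2))) ≈ 15.492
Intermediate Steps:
J = Rational(2, 3) (J = Mul(Rational(1, 3), 2) = Rational(2, 3) ≈ 0.66667)
c = 6 (c = Mul(Mul(Add(3, -4), -1), 6) = Mul(Mul(-1, -1), 6) = Mul(1, 6) = 6)
Function('Z')(n) = Mul(Rational(2, 3), Pow(15, Rational(1, 2))) (Function('Z')(n) = Pow(Add(6, Rational(2, 3)), Rational(1, 2)) = Pow(Rational(20, 3), Rational(1, 2)) = Mul(Rational(2, 3), Pow(15, Rational(1, 2))))
Mul(Mul(Add(3, -1), 3), Function('Z')(-1)) = Mul(Mul(Add(3, -1), 3), Mul(Rational(2, 3), Pow(15, Rational(1, 2)))) = Mul(Mul(2, 3), Mul(Rational(2, 3), Pow(15, Rational(1, 2)))) = Mul(6, Mul(Rational(2, 3), Pow(15, Rational(1, 2)))) = Mul(4, Pow(15, Rational(1, 2)))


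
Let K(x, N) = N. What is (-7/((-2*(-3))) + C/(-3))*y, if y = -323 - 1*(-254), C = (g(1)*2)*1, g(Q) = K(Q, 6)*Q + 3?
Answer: 989/2 ≈ 494.50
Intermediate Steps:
g(Q) = 3 + 6*Q (g(Q) = 6*Q + 3 = 3 + 6*Q)
C = 18 (C = ((3 + 6*1)*2)*1 = ((3 + 6)*2)*1 = (9*2)*1 = 18*1 = 18)
y = -69 (y = -323 + 254 = -69)
(-7/((-2*(-3))) + C/(-3))*y = (-7/((-2*(-3))) + 18/(-3))*(-69) = (-7/6 + 18*(-⅓))*(-69) = (-7*⅙ - 6)*(-69) = (-7/6 - 6)*(-69) = -43/6*(-69) = 989/2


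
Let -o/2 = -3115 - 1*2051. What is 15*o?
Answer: 154980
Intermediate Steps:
o = 10332 (o = -2*(-3115 - 1*2051) = -2*(-3115 - 2051) = -2*(-5166) = 10332)
15*o = 15*10332 = 154980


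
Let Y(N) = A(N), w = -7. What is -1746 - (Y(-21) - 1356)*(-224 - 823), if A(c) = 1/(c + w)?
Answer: -39802431/28 ≈ -1.4215e+6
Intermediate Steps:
A(c) = 1/(-7 + c) (A(c) = 1/(c - 7) = 1/(-7 + c))
Y(N) = 1/(-7 + N)
-1746 - (Y(-21) - 1356)*(-224 - 823) = -1746 - (1/(-7 - 21) - 1356)*(-224 - 823) = -1746 - (1/(-28) - 1356)*(-1047) = -1746 - (-1/28 - 1356)*(-1047) = -1746 - (-37969)*(-1047)/28 = -1746 - 1*39753543/28 = -1746 - 39753543/28 = -39802431/28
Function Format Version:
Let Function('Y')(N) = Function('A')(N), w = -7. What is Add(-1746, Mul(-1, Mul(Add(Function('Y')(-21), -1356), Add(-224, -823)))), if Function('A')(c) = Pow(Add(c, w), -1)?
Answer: Rational(-39802431, 28) ≈ -1.4215e+6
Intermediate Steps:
Function('A')(c) = Pow(Add(-7, c), -1) (Function('A')(c) = Pow(Add(c, -7), -1) = Pow(Add(-7, c), -1))
Function('Y')(N) = Pow(Add(-7, N), -1)
Add(-1746, Mul(-1, Mul(Add(Function('Y')(-21), -1356), Add(-224, -823)))) = Add(-1746, Mul(-1, Mul(Add(Pow(Add(-7, -21), -1), -1356), Add(-224, -823)))) = Add(-1746, Mul(-1, Mul(Add(Pow(-28, -1), -1356), -1047))) = Add(-1746, Mul(-1, Mul(Add(Rational(-1, 28), -1356), -1047))) = Add(-1746, Mul(-1, Mul(Rational(-37969, 28), -1047))) = Add(-1746, Mul(-1, Rational(39753543, 28))) = Add(-1746, Rational(-39753543, 28)) = Rational(-39802431, 28)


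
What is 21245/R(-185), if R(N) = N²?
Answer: 4249/6845 ≈ 0.62074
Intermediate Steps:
21245/R(-185) = 21245/((-185)²) = 21245/34225 = 21245*(1/34225) = 4249/6845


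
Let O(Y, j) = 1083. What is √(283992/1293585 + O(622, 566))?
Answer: √201402064294555/431195 ≈ 32.912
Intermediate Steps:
√(283992/1293585 + O(622, 566)) = √(283992/1293585 + 1083) = √(283992*(1/1293585) + 1083) = √(94664/431195 + 1083) = √(467078849/431195) = √201402064294555/431195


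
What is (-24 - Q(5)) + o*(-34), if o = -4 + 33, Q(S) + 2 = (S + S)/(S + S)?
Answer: -1009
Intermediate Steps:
Q(S) = -1 (Q(S) = -2 + (S + S)/(S + S) = -2 + (2*S)/((2*S)) = -2 + (2*S)*(1/(2*S)) = -2 + 1 = -1)
o = 29
(-24 - Q(5)) + o*(-34) = (-24 - 1*(-1)) + 29*(-34) = (-24 + 1) - 986 = -23 - 986 = -1009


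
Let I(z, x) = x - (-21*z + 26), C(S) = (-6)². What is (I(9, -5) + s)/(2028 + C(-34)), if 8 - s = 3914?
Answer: -937/516 ≈ -1.8159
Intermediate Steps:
C(S) = 36
I(z, x) = -26 + x + 21*z (I(z, x) = x - (26 - 21*z) = x + (-26 + 21*z) = -26 + x + 21*z)
s = -3906 (s = 8 - 1*3914 = 8 - 3914 = -3906)
(I(9, -5) + s)/(2028 + C(-34)) = ((-26 - 5 + 21*9) - 3906)/(2028 + 36) = ((-26 - 5 + 189) - 3906)/2064 = (158 - 3906)*(1/2064) = -3748*1/2064 = -937/516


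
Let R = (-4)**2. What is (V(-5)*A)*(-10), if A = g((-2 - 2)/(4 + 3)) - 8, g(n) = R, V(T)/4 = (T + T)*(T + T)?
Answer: -32000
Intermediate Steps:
V(T) = 16*T**2 (V(T) = 4*((T + T)*(T + T)) = 4*((2*T)*(2*T)) = 4*(4*T**2) = 16*T**2)
R = 16
g(n) = 16
A = 8 (A = 16 - 8 = 8)
(V(-5)*A)*(-10) = ((16*(-5)**2)*8)*(-10) = ((16*25)*8)*(-10) = (400*8)*(-10) = 3200*(-10) = -32000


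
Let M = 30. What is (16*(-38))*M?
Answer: -18240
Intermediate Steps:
(16*(-38))*M = (16*(-38))*30 = -608*30 = -18240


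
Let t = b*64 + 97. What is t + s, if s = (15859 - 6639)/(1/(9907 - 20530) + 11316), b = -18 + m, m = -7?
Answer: -180577486041/120209867 ≈ -1502.2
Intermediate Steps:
b = -25 (b = -18 - 7 = -25)
t = -1503 (t = -25*64 + 97 = -1600 + 97 = -1503)
s = 97944060/120209867 (s = 9220/(1/(-10623) + 11316) = 9220/(-1/10623 + 11316) = 9220/(120209867/10623) = 9220*(10623/120209867) = 97944060/120209867 ≈ 0.81478)
t + s = -1503 + 97944060/120209867 = -180577486041/120209867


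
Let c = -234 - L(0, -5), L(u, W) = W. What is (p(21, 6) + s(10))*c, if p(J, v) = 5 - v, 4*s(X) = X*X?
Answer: -5496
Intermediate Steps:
s(X) = X²/4 (s(X) = (X*X)/4 = X²/4)
c = -229 (c = -234 - 1*(-5) = -234 + 5 = -229)
(p(21, 6) + s(10))*c = ((5 - 1*6) + (¼)*10²)*(-229) = ((5 - 6) + (¼)*100)*(-229) = (-1 + 25)*(-229) = 24*(-229) = -5496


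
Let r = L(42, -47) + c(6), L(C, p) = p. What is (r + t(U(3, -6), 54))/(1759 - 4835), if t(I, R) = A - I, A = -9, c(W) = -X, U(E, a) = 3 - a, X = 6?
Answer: 71/3076 ≈ 0.023082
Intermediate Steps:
c(W) = -6 (c(W) = -1*6 = -6)
t(I, R) = -9 - I
r = -53 (r = -47 - 6 = -53)
(r + t(U(3, -6), 54))/(1759 - 4835) = (-53 + (-9 - (3 - 1*(-6))))/(1759 - 4835) = (-53 + (-9 - (3 + 6)))/(-3076) = (-53 + (-9 - 1*9))*(-1/3076) = (-53 + (-9 - 9))*(-1/3076) = (-53 - 18)*(-1/3076) = -71*(-1/3076) = 71/3076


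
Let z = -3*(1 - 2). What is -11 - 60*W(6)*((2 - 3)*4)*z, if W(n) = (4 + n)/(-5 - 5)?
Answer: -731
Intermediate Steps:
W(n) = -⅖ - n/10 (W(n) = (4 + n)/(-10) = (4 + n)*(-⅒) = -⅖ - n/10)
z = 3 (z = -3*(-1) = 3)
-11 - 60*W(6)*((2 - 3)*4)*z = -11 - 60*(-⅖ - ⅒*6)*((2 - 3)*4)*3 = -11 - 60*(-⅖ - ⅗)*(-1*4)*3 = -11 - 60*(-1*(-4))*3 = -11 - 240*3 = -11 - 60*12 = -11 - 720 = -731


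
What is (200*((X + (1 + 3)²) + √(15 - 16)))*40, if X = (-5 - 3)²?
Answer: 640000 + 8000*I ≈ 6.4e+5 + 8000.0*I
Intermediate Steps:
X = 64 (X = (-8)² = 64)
(200*((X + (1 + 3)²) + √(15 - 16)))*40 = (200*((64 + (1 + 3)²) + √(15 - 16)))*40 = (200*((64 + 4²) + √(-1)))*40 = (200*((64 + 16) + I))*40 = (200*(80 + I))*40 = (16000 + 200*I)*40 = 640000 + 8000*I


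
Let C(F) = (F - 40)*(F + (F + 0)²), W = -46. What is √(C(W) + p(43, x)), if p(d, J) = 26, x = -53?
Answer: I*√177994 ≈ 421.89*I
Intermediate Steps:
C(F) = (-40 + F)*(F + F²)
√(C(W) + p(43, x)) = √(-46*(-40 + (-46)² - 39*(-46)) + 26) = √(-46*(-40 + 2116 + 1794) + 26) = √(-46*3870 + 26) = √(-178020 + 26) = √(-177994) = I*√177994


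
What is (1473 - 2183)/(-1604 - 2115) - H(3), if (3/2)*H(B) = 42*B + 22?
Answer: -1098694/11157 ≈ -98.476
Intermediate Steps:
H(B) = 44/3 + 28*B (H(B) = 2*(42*B + 22)/3 = 2*(22 + 42*B)/3 = 44/3 + 28*B)
(1473 - 2183)/(-1604 - 2115) - H(3) = (1473 - 2183)/(-1604 - 2115) - (44/3 + 28*3) = -710/(-3719) - (44/3 + 84) = -710*(-1/3719) - 1*296/3 = 710/3719 - 296/3 = -1098694/11157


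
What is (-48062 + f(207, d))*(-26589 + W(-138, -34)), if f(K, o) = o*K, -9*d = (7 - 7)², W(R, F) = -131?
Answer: 1284216640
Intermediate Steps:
d = 0 (d = -(7 - 7)²/9 = -⅑*0² = -⅑*0 = 0)
f(K, o) = K*o
(-48062 + f(207, d))*(-26589 + W(-138, -34)) = (-48062 + 207*0)*(-26589 - 131) = (-48062 + 0)*(-26720) = -48062*(-26720) = 1284216640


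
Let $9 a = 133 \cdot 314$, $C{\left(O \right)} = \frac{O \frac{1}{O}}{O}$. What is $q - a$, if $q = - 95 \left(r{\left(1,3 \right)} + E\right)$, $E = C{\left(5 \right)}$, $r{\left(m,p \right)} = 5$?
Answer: $- \frac{46208}{9} \approx -5134.2$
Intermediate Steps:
$C{\left(O \right)} = \frac{1}{O}$ ($C{\left(O \right)} = 1 \frac{1}{O} = \frac{1}{O}$)
$E = \frac{1}{5} \approx 0.2$
$a = \frac{41762}{9}$ ($a = \frac{133 \cdot 314}{9} = \frac{1}{9} \cdot 41762 = \frac{41762}{9} \approx 4640.2$)
$q = -494$ ($q = - 95 \left(5 + \frac{1}{5}\right) = \left(-95\right) \frac{26}{5} = -494$)
$q - a = -494 - \frac{41762}{9} = - \frac{46208}{9}$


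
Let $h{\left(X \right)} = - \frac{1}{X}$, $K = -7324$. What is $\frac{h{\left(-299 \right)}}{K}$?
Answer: $- \frac{1}{2189876} \approx -4.5665 \cdot 10^{-7}$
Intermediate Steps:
$\frac{h{\left(-299 \right)}}{K} = \frac{\left(-1\right) \frac{1}{-299}}{-7324} = \left(-1\right) \left(- \frac{1}{299}\right) \left(- \frac{1}{7324}\right) = \frac{1}{299} \left(- \frac{1}{7324}\right) = - \frac{1}{2189876}$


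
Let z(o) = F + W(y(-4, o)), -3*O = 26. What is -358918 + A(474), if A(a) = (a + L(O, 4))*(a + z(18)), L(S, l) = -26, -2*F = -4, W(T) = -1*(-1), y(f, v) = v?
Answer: -145222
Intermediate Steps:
W(T) = 1
F = 2 (F = -½*(-4) = 2)
O = -26/3 (O = -⅓*26 = -26/3 ≈ -8.6667)
z(o) = 3 (z(o) = 2 + 1 = 3)
A(a) = (-26 + a)*(3 + a) (A(a) = (a - 26)*(a + 3) = (-26 + a)*(3 + a))
-358918 + A(474) = -358918 + (-78 + 474² - 23*474) = -358918 + (-78 + 224676 - 10902) = -358918 + 213696 = -145222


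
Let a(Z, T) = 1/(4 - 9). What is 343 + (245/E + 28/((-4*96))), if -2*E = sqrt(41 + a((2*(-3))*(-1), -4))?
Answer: 32921/96 - 245*sqrt(255)/51 ≈ 266.21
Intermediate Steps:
a(Z, T) = -1/5 (a(Z, T) = 1/(-5) = -1/5)
E = -sqrt(255)/5 (E = -sqrt(41 - 1/5)/2 = -sqrt(255)/5 ≈ -3.1937)
343 + (245/E + 28/((-4*96))) = 343 + (245/((-sqrt(255)/5)) + 28/((-4*96))) = 343 + (245*(-sqrt(255)/51) + 28/(-384)) = 343 + (-245*sqrt(255)/51 + 28*(-1/384)) = 343 + (-245*sqrt(255)/51 - 7/96) = 343 + (-7/96 - 245*sqrt(255)/51) = 32921/96 - 245*sqrt(255)/51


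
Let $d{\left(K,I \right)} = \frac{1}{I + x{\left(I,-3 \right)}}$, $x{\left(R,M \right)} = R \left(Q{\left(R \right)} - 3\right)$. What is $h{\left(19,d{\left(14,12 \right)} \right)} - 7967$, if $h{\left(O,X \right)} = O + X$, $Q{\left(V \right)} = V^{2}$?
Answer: $- \frac{13543391}{1704} \approx -7948.0$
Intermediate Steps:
$x{\left(R,M \right)} = R \left(-3 + R^{2}\right)$ ($x{\left(R,M \right)} = R \left(R^{2} - 3\right) = R \left(-3 + R^{2}\right)$)
$d{\left(K,I \right)} = \frac{1}{I + I \left(-3 + I^{2}\right)}$
$h{\left(19,d{\left(14,12 \right)} \right)} - 7967 = \left(19 + \frac{1}{12 \left(-2 + 12^{2}\right)}\right) - 7967 = \left(19 + \frac{1}{12 \left(-2 + 144\right)}\right) - 7967 = \left(19 + \frac{1}{12 \cdot 142}\right) - 7967 = \left(19 + \frac{1}{12} \cdot \frac{1}{142}\right) - 7967 = \left(19 + \frac{1}{1704}\right) - 7967 = \frac{32377}{1704} - 7967 = - \frac{13543391}{1704}$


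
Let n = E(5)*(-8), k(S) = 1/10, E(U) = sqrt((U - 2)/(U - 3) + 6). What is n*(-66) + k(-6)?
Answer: 1/10 + 264*sqrt(30) ≈ 1446.1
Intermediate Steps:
E(U) = sqrt(6 + (-2 + U)/(-3 + U)) (E(U) = sqrt((-2 + U)/(-3 + U) + 6) = sqrt(6 + (-2 + U)/(-3 + U)))
k(S) = 1/10
n = -4*sqrt(30) (n = sqrt((-20 + 7*5)/(-3 + 5))*(-8) = sqrt((-20 + 35)/2)*(-8) = sqrt((1/2)*15)*(-8) = sqrt(15/2)*(-8) = (sqrt(30)/2)*(-8) = -4*sqrt(30) ≈ -21.909)
n*(-66) + k(-6) = -4*sqrt(30)*(-66) + 1/10 = 264*sqrt(30) + 1/10 = 1/10 + 264*sqrt(30)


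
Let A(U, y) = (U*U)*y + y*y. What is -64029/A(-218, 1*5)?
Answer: -21343/79215 ≈ -0.26943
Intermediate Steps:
A(U, y) = y**2 + y*U**2 (A(U, y) = U**2*y + y**2 = y*U**2 + y**2 = y**2 + y*U**2)
-64029/A(-218, 1*5) = -64029*1/(5*(1*5 + (-218)**2)) = -64029*1/(5*(5 + 47524)) = -64029/(5*47529) = -64029/237645 = -64029*1/237645 = -21343/79215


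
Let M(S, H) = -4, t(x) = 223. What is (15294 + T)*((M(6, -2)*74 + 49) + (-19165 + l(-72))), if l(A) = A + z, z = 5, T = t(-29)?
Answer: -302255643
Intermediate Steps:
T = 223
l(A) = 5 + A (l(A) = A + 5 = 5 + A)
(15294 + T)*((M(6, -2)*74 + 49) + (-19165 + l(-72))) = (15294 + 223)*((-4*74 + 49) + (-19165 + (5 - 72))) = 15517*((-296 + 49) + (-19165 - 67)) = 15517*(-247 - 19232) = 15517*(-19479) = -302255643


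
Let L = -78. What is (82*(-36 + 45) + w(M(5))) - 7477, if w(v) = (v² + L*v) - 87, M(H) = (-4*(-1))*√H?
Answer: -6746 - 312*√5 ≈ -7443.7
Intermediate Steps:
M(H) = 4*√H
w(v) = -87 + v² - 78*v (w(v) = (v² - 78*v) - 87 = -87 + v² - 78*v)
(82*(-36 + 45) + w(M(5))) - 7477 = (82*(-36 + 45) + (-87 + (4*√5)² - 312*√5)) - 7477 = (82*9 + (-87 + 80 - 312*√5)) - 7477 = (738 + (-7 - 312*√5)) - 7477 = (731 - 312*√5) - 7477 = -6746 - 312*√5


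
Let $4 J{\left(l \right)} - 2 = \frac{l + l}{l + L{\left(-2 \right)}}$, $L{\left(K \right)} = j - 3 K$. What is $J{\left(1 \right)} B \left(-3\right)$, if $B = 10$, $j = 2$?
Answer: $- \frac{50}{3} \approx -16.667$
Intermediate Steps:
$L{\left(K \right)} = 2 - 3 K$
$J{\left(l \right)} = \frac{1}{2} + \frac{l}{2 \left(8 + l\right)}$ ($J{\left(l \right)} = \frac{1}{2} + \frac{\left(l + l\right) \frac{1}{l + \left(2 - -6\right)}}{4} = \frac{1}{2} + \frac{2 l \frac{1}{l + \left(2 + 6\right)}}{4} = \frac{1}{2} + \frac{2 l \frac{1}{l + 8}}{4} = \frac{1}{2} + \frac{2 l \frac{1}{8 + l}}{4} = \frac{1}{2} + \frac{l}{2 \left(8 + l\right)}$)
$J{\left(1 \right)} B \left(-3\right) = \frac{4 + 1}{8 + 1} \cdot 10 \left(-3\right) = \frac{1}{9} \cdot 5 \cdot 10 \left(-3\right) = \frac{5}{9} \cdot 10 \left(-3\right) = \frac{50}{9} \left(-3\right) = - \frac{50}{3}$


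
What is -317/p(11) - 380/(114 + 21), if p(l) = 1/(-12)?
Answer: 102632/27 ≈ 3801.2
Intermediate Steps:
p(l) = -1/12
-317/p(11) - 380/(114 + 21) = -317/(-1/12) - 380/(114 + 21) = -317*(-12) - 380/135 = 3804 - 380*1/135 = 3804 - 76/27 = 102632/27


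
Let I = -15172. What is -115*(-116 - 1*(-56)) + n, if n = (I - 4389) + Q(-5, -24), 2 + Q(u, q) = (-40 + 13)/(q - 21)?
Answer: -63312/5 ≈ -12662.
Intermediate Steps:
Q(u, q) = -2 - 27/(-21 + q) (Q(u, q) = -2 + (-40 + 13)/(q - 21) = -2 - 27/(-21 + q))
n = -97812/5 (n = (-15172 - 4389) + (15 - 2*(-24))/(-21 - 24) = -19561 + (15 + 48)/(-45) = -19561 - 1/45*63 = -19561 - 7/5 = -97812/5 ≈ -19562.)
-115*(-116 - 1*(-56)) + n = -115*(-116 - 1*(-56)) - 97812/5 = -115*(-116 + 56) - 97812/5 = -115*(-60) - 97812/5 = 6900 - 97812/5 = -63312/5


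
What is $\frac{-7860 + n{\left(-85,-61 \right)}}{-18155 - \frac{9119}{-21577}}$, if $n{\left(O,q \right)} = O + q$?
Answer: $\frac{86372731}{195860658} \approx 0.44099$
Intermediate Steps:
$\frac{-7860 + n{\left(-85,-61 \right)}}{-18155 - \frac{9119}{-21577}} = \frac{-7860 - 146}{-18155 - \frac{9119}{-21577}} = \frac{-7860 - 146}{-18155 - - \frac{9119}{21577}} = - \frac{8006}{-18155 + \frac{9119}{21577}} = - \frac{8006}{- \frac{391721316}{21577}} = \left(-8006\right) \left(- \frac{21577}{391721316}\right) = \frac{86372731}{195860658}$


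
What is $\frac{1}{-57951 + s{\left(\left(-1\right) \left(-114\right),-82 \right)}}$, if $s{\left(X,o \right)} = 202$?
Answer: $- \frac{1}{57749} \approx -1.7316 \cdot 10^{-5}$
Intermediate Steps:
$\frac{1}{-57951 + s{\left(\left(-1\right) \left(-114\right),-82 \right)}} = \frac{1}{-57951 + 202} = \frac{1}{-57749} = - \frac{1}{57749}$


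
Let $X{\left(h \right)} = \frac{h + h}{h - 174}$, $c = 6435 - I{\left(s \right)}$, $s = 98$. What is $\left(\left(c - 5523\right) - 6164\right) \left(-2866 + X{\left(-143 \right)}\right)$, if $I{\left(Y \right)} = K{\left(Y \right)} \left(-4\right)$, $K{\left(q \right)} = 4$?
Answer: $\frac{4755523696}{317} \approx 1.5002 \cdot 10^{7}$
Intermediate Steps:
$I{\left(Y \right)} = -16$ ($I{\left(Y \right)} = 4 \left(-4\right) = -16$)
$c = 6451$ ($c = 6435 - -16 = 6435 + 16 = 6451$)
$X{\left(h \right)} = \frac{2 h}{-174 + h}$
$\left(\left(c - 5523\right) - 6164\right) \left(-2866 + X{\left(-143 \right)}\right) = \left(\left(6451 - 5523\right) - 6164\right) \left(-2866 + 2 \left(-143\right) \frac{1}{-174 - 143}\right) = \left(928 - 6164\right) \left(-2866 + 2 \left(-143\right) \frac{1}{-317}\right) = - 5236 \left(-2866 + 2 \left(-143\right) \left(- \frac{1}{317}\right)\right) = - 5236 \left(-2866 + \frac{286}{317}\right) = \left(-5236\right) \left(- \frac{908236}{317}\right) = \frac{4755523696}{317}$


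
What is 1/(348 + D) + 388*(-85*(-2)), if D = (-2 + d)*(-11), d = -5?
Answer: 28033001/425 ≈ 65960.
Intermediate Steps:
D = 77 (D = (-2 - 5)*(-11) = -7*(-11) = 77)
1/(348 + D) + 388*(-85*(-2)) = 1/(348 + 77) + 388*(-85*(-2)) = 1/425 + 388*170 = 1/425 + 65960 = 28033001/425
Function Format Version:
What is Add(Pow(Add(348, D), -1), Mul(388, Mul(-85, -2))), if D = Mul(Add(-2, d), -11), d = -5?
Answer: Rational(28033001, 425) ≈ 65960.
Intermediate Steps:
D = 77 (D = Mul(Add(-2, -5), -11) = Mul(-7, -11) = 77)
Add(Pow(Add(348, D), -1), Mul(388, Mul(-85, -2))) = Add(Pow(Add(348, 77), -1), Mul(388, Mul(-85, -2))) = Add(Pow(425, -1), Mul(388, 170)) = Add(Rational(1, 425), 65960) = Rational(28033001, 425)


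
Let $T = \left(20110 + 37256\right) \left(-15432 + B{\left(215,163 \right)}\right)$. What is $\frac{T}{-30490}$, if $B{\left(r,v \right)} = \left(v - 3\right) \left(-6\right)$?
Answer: $\frac{470171736}{15245} \approx 30841.0$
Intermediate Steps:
$B{\left(r,v \right)} = 18 - 6 v$ ($B{\left(r,v \right)} = \left(-3 + v\right) \left(-6\right) = 18 - 6 v$)
$T = -940343472$ ($T = \left(20110 + 37256\right) \left(-15432 + \left(18 - 978\right)\right) = 57366 \left(-15432 + \left(18 - 978\right)\right) = 57366 \left(-15432 - 960\right) = 57366 \left(-16392\right) = -940343472$)
$\frac{T}{-30490} = - \frac{940343472}{-30490} = \left(-940343472\right) \left(- \frac{1}{30490}\right) = \frac{470171736}{15245}$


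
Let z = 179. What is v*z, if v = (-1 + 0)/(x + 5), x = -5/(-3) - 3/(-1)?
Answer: -537/29 ≈ -18.517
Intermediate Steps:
x = 14/3 (x = -5*(-⅓) - 3*(-1) = 5/3 + 3 = 14/3 ≈ 4.6667)
v = -3/29 (v = (-1 + 0)/(14/3 + 5) = -1/29/3 = -1*3/29 = -3/29 ≈ -0.10345)
v*z = -3/29*179 = -537/29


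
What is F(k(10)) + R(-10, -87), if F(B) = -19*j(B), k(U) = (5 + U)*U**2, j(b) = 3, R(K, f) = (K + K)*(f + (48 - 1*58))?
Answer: 1883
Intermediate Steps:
R(K, f) = 2*K*(-10 + f) (R(K, f) = (2*K)*(f + (48 - 58)) = (2*K)*(f - 10) = (2*K)*(-10 + f) = 2*K*(-10 + f))
k(U) = U**2*(5 + U)
F(B) = -57 (F(B) = -19*3 = -57)
F(k(10)) + R(-10, -87) = -57 + 2*(-10)*(-10 - 87) = -57 + 2*(-10)*(-97) = -57 + 1940 = 1883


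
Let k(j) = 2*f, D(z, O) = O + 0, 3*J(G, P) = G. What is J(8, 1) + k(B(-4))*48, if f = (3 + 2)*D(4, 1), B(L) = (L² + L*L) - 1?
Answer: 1448/3 ≈ 482.67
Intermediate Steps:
J(G, P) = G/3
B(L) = -1 + 2*L² (B(L) = (L² + L²) - 1 = 2*L² - 1 = -1 + 2*L²)
D(z, O) = O
f = 5 (f = (3 + 2)*1 = 5*1 = 5)
k(j) = 10 (k(j) = 2*5 = 10)
J(8, 1) + k(B(-4))*48 = (⅓)*8 + 10*48 = 8/3 + 480 = 1448/3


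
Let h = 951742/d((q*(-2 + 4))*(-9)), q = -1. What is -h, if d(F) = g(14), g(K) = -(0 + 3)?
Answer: 951742/3 ≈ 3.1725e+5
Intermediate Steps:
g(K) = -3 (g(K) = -1*3 = -3)
d(F) = -3
h = -951742/3 (h = 951742/(-3) = 951742*(-⅓) = -951742/3 ≈ -3.1725e+5)
-h = -1*(-951742/3) = 951742/3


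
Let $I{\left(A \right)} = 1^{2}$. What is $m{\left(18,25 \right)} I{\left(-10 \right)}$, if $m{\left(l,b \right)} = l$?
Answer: $18$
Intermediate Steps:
$I{\left(A \right)} = 1$
$m{\left(18,25 \right)} I{\left(-10 \right)} = 18 \cdot 1 = 18$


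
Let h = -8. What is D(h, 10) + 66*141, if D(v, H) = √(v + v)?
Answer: 9306 + 4*I ≈ 9306.0 + 4.0*I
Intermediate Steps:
D(v, H) = √2*√v (D(v, H) = √(2*v) = √2*√v)
D(h, 10) + 66*141 = √2*√(-8) + 66*141 = √2*(2*I*√2) + 9306 = 4*I + 9306 = 9306 + 4*I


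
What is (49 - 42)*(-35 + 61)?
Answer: 182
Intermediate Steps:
(49 - 42)*(-35 + 61) = 7*26 = 182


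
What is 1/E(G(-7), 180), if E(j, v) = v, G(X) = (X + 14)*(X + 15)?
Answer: 1/180 ≈ 0.0055556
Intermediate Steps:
G(X) = (14 + X)*(15 + X)
1/E(G(-7), 180) = 1/180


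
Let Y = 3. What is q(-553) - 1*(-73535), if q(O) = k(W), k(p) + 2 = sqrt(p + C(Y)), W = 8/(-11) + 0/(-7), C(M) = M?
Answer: 73533 + 5*sqrt(11)/11 ≈ 73535.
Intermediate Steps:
W = -8/11 (W = 8*(-1/11) + 0*(-1/7) = -8/11 + 0 = -8/11 ≈ -0.72727)
k(p) = -2 + sqrt(3 + p) (k(p) = -2 + sqrt(p + 3) = -2 + sqrt(3 + p))
q(O) = -2 + 5*sqrt(11)/11 (q(O) = -2 + sqrt(3 - 8/11) = -2 + sqrt(25/11) = -2 + 5*sqrt(11)/11)
q(-553) - 1*(-73535) = (-2 + 5*sqrt(11)/11) - 1*(-73535) = (-2 + 5*sqrt(11)/11) + 73535 = 73533 + 5*sqrt(11)/11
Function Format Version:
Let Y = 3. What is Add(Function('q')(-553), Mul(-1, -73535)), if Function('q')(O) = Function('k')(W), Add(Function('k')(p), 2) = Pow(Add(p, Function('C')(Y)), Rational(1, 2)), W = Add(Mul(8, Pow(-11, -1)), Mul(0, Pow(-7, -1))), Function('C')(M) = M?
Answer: Add(73533, Mul(Rational(5, 11), Pow(11, Rational(1, 2)))) ≈ 73535.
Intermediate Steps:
W = Rational(-8, 11) (W = Add(Mul(8, Rational(-1, 11)), Mul(0, Rational(-1, 7))) = Add(Rational(-8, 11), 0) = Rational(-8, 11) ≈ -0.72727)
Function('k')(p) = Add(-2, Pow(Add(3, p), Rational(1, 2))) (Function('k')(p) = Add(-2, Pow(Add(p, 3), Rational(1, 2))) = Add(-2, Pow(Add(3, p), Rational(1, 2))))
Function('q')(O) = Add(-2, Mul(Rational(5, 11), Pow(11, Rational(1, 2)))) (Function('q')(O) = Add(-2, Pow(Add(3, Rational(-8, 11)), Rational(1, 2))) = Add(-2, Pow(Rational(25, 11), Rational(1, 2))) = Add(-2, Mul(Rational(5, 11), Pow(11, Rational(1, 2)))))
Add(Function('q')(-553), Mul(-1, -73535)) = Add(Add(-2, Mul(Rational(5, 11), Pow(11, Rational(1, 2)))), Mul(-1, -73535)) = Add(Add(-2, Mul(Rational(5, 11), Pow(11, Rational(1, 2)))), 73535) = Add(73533, Mul(Rational(5, 11), Pow(11, Rational(1, 2))))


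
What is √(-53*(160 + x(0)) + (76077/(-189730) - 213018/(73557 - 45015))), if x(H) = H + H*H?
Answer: I*√6914117305216424775190/902545610 ≈ 92.13*I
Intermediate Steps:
x(H) = H + H²
√(-53*(160 + x(0)) + (76077/(-189730) - 213018/(73557 - 45015))) = √(-53*(160 + 0*(1 + 0)) + (76077/(-189730) - 213018/(73557 - 45015))) = √(-53*(160 + 0*1) + (76077*(-1/189730) - 213018/28542)) = √(-53*(160 + 0) + (-76077/189730 - 213018*1/28542)) = √(-53*160 + (-76077/189730 - 35503/4757)) = √(-8480 - 7097882479/902545610) = √(-7660684655279/902545610) = I*√6914117305216424775190/902545610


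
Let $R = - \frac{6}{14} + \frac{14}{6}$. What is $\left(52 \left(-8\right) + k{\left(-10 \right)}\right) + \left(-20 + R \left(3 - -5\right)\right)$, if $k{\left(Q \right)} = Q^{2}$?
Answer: $- \frac{6736}{21} \approx -320.76$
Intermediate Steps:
$R = \frac{40}{21}$ ($R = \left(-6\right) \frac{1}{14} + 14 \cdot \frac{1}{6} = - \frac{3}{7} + \frac{7}{3} = \frac{40}{21} \approx 1.9048$)
$\left(52 \left(-8\right) + k{\left(-10 \right)}\right) + \left(-20 + R \left(3 - -5\right)\right) = \left(52 \left(-8\right) + \left(-10\right)^{2}\right) - \left(20 - \frac{40 \left(3 - -5\right)}{21}\right) = \left(-416 + 100\right) - \left(20 - \frac{40 \left(3 + 5\right)}{21}\right) = -316 + \left(-20 + \frac{40}{21} \cdot 8\right) = -316 + \left(-20 + \frac{320}{21}\right) = -316 - \frac{100}{21} = - \frac{6736}{21}$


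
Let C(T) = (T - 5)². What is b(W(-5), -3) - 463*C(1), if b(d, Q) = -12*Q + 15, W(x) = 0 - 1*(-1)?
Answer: -7357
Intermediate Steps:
W(x) = 1 (W(x) = 0 + 1 = 1)
b(d, Q) = 15 - 12*Q
C(T) = (-5 + T)²
b(W(-5), -3) - 463*C(1) = (15 - 12*(-3)) - 463*(-5 + 1)² = (15 + 36) - 463*(-4)² = 51 - 463*16 = 51 - 7408 = -7357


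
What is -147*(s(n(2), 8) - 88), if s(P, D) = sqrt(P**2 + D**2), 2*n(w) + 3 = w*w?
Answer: 12936 - 147*sqrt(257)/2 ≈ 11758.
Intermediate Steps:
n(w) = -3/2 + w**2/2 (n(w) = -3/2 + (w*w)/2 = -3/2 + w**2/2)
s(P, D) = sqrt(D**2 + P**2)
-147*(s(n(2), 8) - 88) = -147*(sqrt(8**2 + (-3/2 + (1/2)*2**2)**2) - 88) = -147*(sqrt(64 + (-3/2 + (1/2)*4)**2) - 88) = -147*(sqrt(64 + (-3/2 + 2)**2) - 88) = -147*(sqrt(64 + (1/2)**2) - 88) = -147*(sqrt(64 + 1/4) - 88) = -147*(sqrt(257/4) - 88) = -147*(sqrt(257)/2 - 88) = -147*(-88 + sqrt(257)/2) = 12936 - 147*sqrt(257)/2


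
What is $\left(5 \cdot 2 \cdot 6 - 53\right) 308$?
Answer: $2156$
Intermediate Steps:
$\left(5 \cdot 2 \cdot 6 - 53\right) 308 = \left(10 \cdot 6 - 53\right) 308 = \left(60 - 53\right) 308 = 7 \cdot 308 = 2156$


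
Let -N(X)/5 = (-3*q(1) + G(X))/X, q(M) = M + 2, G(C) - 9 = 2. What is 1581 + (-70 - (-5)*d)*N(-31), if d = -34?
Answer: 46611/31 ≈ 1503.6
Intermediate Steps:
G(C) = 11 (G(C) = 9 + 2 = 11)
q(M) = 2 + M
N(X) = -10/X (N(X) = -5*(-3*(2 + 1) + 11)/X = -5*(-3*3 + 11)/X = -5*(-9 + 11)/X = -10/X)
1581 + (-70 - (-5)*d)*N(-31) = 1581 + (-70 - (-5)*(-34))*(-10/(-31)) = 1581 + (-70 - 1*170)*(-10*(-1/31)) = 1581 + (-70 - 170)*(10/31) = 1581 - 240*10/31 = 1581 - 2400/31 = 46611/31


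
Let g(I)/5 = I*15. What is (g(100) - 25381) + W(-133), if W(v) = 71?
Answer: -17810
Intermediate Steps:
g(I) = 75*I (g(I) = 5*(I*15) = 5*(15*I) = 75*I)
(g(100) - 25381) + W(-133) = (75*100 - 25381) + 71 = (7500 - 25381) + 71 = -17881 + 71 = -17810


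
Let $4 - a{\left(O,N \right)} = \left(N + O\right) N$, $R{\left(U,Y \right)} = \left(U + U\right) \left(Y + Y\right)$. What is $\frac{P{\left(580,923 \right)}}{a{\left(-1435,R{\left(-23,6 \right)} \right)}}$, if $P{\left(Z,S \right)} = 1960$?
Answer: $- \frac{98}{54841} \approx -0.001787$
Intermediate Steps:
$R{\left(U,Y \right)} = 4 U Y$ ($R{\left(U,Y \right)} = 2 U 2 Y = 4 U Y$)
$a{\left(O,N \right)} = 4 - N \left(N + O\right)$ ($a{\left(O,N \right)} = 4 - \left(N + O\right) N = 4 - N \left(N + O\right)$)
$\frac{P{\left(580,923 \right)}}{a{\left(-1435,R{\left(-23,6 \right)} \right)}} = \frac{1960}{4 - \left(4 \left(-23\right) 6\right)^{2} - 4 \left(-23\right) 6 \left(-1435\right)} = \frac{1960}{4 - \left(-552\right)^{2} - \left(-552\right) \left(-1435\right)} = \frac{1960}{4 - 304704 - 792120} = \frac{1960}{-1096820} = 1960 \left(- \frac{1}{1096820}\right) = - \frac{98}{54841}$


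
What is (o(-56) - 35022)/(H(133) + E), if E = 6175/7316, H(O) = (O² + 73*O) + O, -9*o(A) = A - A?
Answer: -256220952/201422971 ≈ -1.2721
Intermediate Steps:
o(A) = 0 (o(A) = -(A - A)/9 = -⅑*0 = 0)
H(O) = O² + 74*O
E = 6175/7316 (E = 6175*(1/7316) = 6175/7316 ≈ 0.84404)
(o(-56) - 35022)/(H(133) + E) = (0 - 35022)/(133*(74 + 133) + 6175/7316) = -35022/(133*207 + 6175/7316) = -35022/(27531 + 6175/7316) = -35022/201422971/7316 = -35022*7316/201422971 = -256220952/201422971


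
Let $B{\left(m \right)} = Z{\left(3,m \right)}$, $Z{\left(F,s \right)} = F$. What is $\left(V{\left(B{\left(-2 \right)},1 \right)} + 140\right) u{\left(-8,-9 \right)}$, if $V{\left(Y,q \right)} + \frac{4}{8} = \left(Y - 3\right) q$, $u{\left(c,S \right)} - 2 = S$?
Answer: $- \frac{1953}{2} \approx -976.5$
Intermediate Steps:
$B{\left(m \right)} = 3$
$u{\left(c,S \right)} = 2 + S$
$V{\left(Y,q \right)} = - \frac{1}{2} + q \left(-3 + Y\right)$ ($V{\left(Y,q \right)} = - \frac{1}{2} + \left(Y - 3\right) q = - \frac{1}{2} + \left(-3 + Y\right) q = - \frac{1}{2} + q \left(-3 + Y\right)$)
$\left(V{\left(B{\left(-2 \right)},1 \right)} + 140\right) u{\left(-8,-9 \right)} = \left(\left(- \frac{1}{2} - 3 + 3 \cdot 1\right) + 140\right) \left(2 - 9\right) = \left(\left(- \frac{1}{2} - 3 + 3\right) + 140\right) \left(-7\right) = \left(- \frac{1}{2} + 140\right) \left(-7\right) = \frac{279}{2} \left(-7\right) = - \frac{1953}{2}$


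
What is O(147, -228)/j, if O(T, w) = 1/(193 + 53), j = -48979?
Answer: -1/12048834 ≈ -8.2996e-8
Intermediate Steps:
O(T, w) = 1/246
O(147, -228)/j = (1/246)/(-48979) = (1/246)*(-1/48979) = -1/12048834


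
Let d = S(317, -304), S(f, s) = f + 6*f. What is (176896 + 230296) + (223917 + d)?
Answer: 633328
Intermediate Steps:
S(f, s) = 7*f
d = 2219 (d = 7*317 = 2219)
(176896 + 230296) + (223917 + d) = (176896 + 230296) + (223917 + 2219) = 407192 + 226136 = 633328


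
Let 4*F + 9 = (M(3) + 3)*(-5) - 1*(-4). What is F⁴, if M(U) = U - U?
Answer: 625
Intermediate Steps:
M(U) = 0
F = -5 (F = -9/4 + ((0 + 3)*(-5) - 1*(-4))/4 = -9/4 + (3*(-5) + 4)/4 = -9/4 + (-15 + 4)/4 = -9/4 + (¼)*(-11) = -9/4 - 11/4 = -5)
F⁴ = (-5)⁴ = 625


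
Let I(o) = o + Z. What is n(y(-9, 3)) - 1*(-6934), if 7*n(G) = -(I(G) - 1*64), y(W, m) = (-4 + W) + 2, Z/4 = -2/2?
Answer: 48617/7 ≈ 6945.3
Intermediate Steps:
Z = -4 (Z = 4*(-2/2) = 4*(-2*½) = 4*(-1) = -4)
y(W, m) = -2 + W
I(o) = -4 + o (I(o) = o - 4 = -4 + o)
n(G) = 68/7 - G/7 (n(G) = (-((-4 + G) - 1*64))/7 = (-((-4 + G) - 64))/7 = (-(-68 + G))/7 = (68 - G)/7 = 68/7 - G/7)
n(y(-9, 3)) - 1*(-6934) = (68/7 - (-2 - 9)/7) - 1*(-6934) = (68/7 - ⅐*(-11)) + 6934 = (68/7 + 11/7) + 6934 = 79/7 + 6934 = 48617/7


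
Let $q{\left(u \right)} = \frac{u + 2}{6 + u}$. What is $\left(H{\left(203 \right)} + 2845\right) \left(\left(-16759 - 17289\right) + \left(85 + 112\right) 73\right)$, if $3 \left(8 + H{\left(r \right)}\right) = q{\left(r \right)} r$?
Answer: $- \frac{35802082138}{627} \approx -5.7101 \cdot 10^{7}$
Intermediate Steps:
$q{\left(u \right)} = \frac{2 + u}{6 + u}$
$H{\left(r \right)} = -8 + \frac{r \left(2 + r\right)}{3 \left(6 + r\right)}$ ($H{\left(r \right)} = -8 + \frac{\frac{2 + r}{6 + r} r}{3} = -8 + \frac{r \frac{1}{6 + r} \left(2 + r\right)}{3} = -8 + \frac{r \left(2 + r\right)}{3 \left(6 + r\right)}$)
$\left(H{\left(203 \right)} + 2845\right) \left(\left(-16759 - 17289\right) + \left(85 + 112\right) 73\right) = \left(\frac{-144 + 203^{2} - 4466}{3 \left(6 + 203\right)} + 2845\right) \left(\left(-16759 - 17289\right) + \left(85 + 112\right) 73\right) = \left(\frac{-144 + 41209 - 4466}{3 \cdot 209} + 2845\right) \left(-34048 + 197 \cdot 73\right) = \left(\frac{1}{3} \cdot \frac{1}{209} \cdot 36599 + 2845\right) \left(-34048 + 14381\right) = \left(\frac{36599}{627} + 2845\right) \left(-19667\right) = \frac{1820414}{627} \left(-19667\right) = - \frac{35802082138}{627}$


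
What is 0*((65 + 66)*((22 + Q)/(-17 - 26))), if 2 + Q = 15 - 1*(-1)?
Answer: 0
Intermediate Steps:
Q = 14 (Q = -2 + (15 - 1*(-1)) = -2 + (15 + 1) = -2 + 16 = 14)
0*((65 + 66)*((22 + Q)/(-17 - 26))) = 0*((65 + 66)*((22 + 14)/(-17 - 26))) = 0*(131*(36/(-43))) = 0*(131*(36*(-1/43))) = 0*(131*(-36/43)) = 0*(-4716/43) = 0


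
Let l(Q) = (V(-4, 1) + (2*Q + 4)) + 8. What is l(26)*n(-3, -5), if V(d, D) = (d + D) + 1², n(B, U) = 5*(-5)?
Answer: -1550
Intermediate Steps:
n(B, U) = -25
V(d, D) = 1 + D + d (V(d, D) = (D + d) + 1 = 1 + D + d)
l(Q) = 10 + 2*Q (l(Q) = ((1 + 1 - 4) + (2*Q + 4)) + 8 = (-2 + (4 + 2*Q)) + 8 = (2 + 2*Q) + 8 = 10 + 2*Q)
l(26)*n(-3, -5) = (10 + 2*26)*(-25) = (10 + 52)*(-25) = 62*(-25) = -1550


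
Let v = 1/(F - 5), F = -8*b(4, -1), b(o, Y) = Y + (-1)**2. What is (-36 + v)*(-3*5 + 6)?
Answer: 1629/5 ≈ 325.80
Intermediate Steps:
b(o, Y) = 1 + Y (b(o, Y) = Y + 1 = 1 + Y)
F = 0 (F = -8*(1 - 1) = -8*0 = 0)
v = -1/5 (v = 1/(0 - 5) = 1/(-5) = -1/5 ≈ -0.20000)
(-36 + v)*(-3*5 + 6) = (-36 - 1/5)*(-3*5 + 6) = -181*(-15 + 6)/5 = -181/5*(-9) = 1629/5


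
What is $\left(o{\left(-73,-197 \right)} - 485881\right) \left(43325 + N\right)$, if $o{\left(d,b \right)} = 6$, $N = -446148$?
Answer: $195721625125$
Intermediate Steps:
$\left(o{\left(-73,-197 \right)} - 485881\right) \left(43325 + N\right) = \left(6 - 485881\right) \left(43325 - 446148\right) = \left(-485875\right) \left(-402823\right) = 195721625125$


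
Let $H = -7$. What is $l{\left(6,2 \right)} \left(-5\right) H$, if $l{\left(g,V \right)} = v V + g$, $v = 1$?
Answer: $280$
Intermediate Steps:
$l{\left(g,V \right)} = V + g$ ($l{\left(g,V \right)} = 1 V + g = V + g$)
$l{\left(6,2 \right)} \left(-5\right) H = \left(2 + 6\right) \left(-5\right) \left(-7\right) = 8 \left(-5\right) \left(-7\right) = \left(-40\right) \left(-7\right) = 280$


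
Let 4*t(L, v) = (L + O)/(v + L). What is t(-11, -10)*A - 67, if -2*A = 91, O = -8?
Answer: -1855/24 ≈ -77.292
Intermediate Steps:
t(L, v) = (-8 + L)/(4*(L + v)) (t(L, v) = ((L - 8)/(v + L))/4 = ((-8 + L)/(L + v))/4 = (-8 + L)/(4*(L + v)))
A = -91/2 (A = -½*91 = -91/2 ≈ -45.500)
t(-11, -10)*A - 67 = ((-2 + (¼)*(-11))/(-11 - 10))*(-91/2) - 67 = ((-2 - 11/4)/(-21))*(-91/2) - 67 = -1/21*(-19/4)*(-91/2) - 67 = (19/84)*(-91/2) - 67 = -247/24 - 67 = -1855/24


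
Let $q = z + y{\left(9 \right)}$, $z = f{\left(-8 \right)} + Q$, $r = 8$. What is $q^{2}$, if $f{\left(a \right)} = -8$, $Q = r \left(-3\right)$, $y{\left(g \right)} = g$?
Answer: $529$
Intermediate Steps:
$Q = -24$ ($Q = 8 \left(-3\right) = -24$)
$z = -32$ ($z = -8 - 24 = -32$)
$q = -23$ ($q = -32 + 9 = -23$)
$q^{2} = \left(-23\right)^{2} = 529$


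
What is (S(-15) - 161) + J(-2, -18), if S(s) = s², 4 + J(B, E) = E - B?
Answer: 44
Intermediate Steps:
J(B, E) = -4 + E - B (J(B, E) = -4 + (E - B) = -4 + E - B)
(S(-15) - 161) + J(-2, -18) = ((-15)² - 161) + (-4 - 18 - 1*(-2)) = (225 - 161) + (-4 - 18 + 2) = 64 - 20 = 44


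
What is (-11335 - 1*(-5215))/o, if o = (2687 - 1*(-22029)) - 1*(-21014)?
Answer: -36/269 ≈ -0.13383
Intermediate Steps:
o = 45730 (o = (2687 + 22029) + 21014 = 24716 + 21014 = 45730)
(-11335 - 1*(-5215))/o = (-11335 - 1*(-5215))/45730 = (-11335 + 5215)*(1/45730) = -6120*1/45730 = -36/269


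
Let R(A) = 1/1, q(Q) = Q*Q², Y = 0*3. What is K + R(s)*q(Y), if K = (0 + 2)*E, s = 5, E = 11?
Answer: 22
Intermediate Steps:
Y = 0
q(Q) = Q³
R(A) = 1
K = 22 (K = (0 + 2)*11 = 2*11 = 22)
K + R(s)*q(Y) = 22 + 1*0³ = 22 + 1*0 = 22 + 0 = 22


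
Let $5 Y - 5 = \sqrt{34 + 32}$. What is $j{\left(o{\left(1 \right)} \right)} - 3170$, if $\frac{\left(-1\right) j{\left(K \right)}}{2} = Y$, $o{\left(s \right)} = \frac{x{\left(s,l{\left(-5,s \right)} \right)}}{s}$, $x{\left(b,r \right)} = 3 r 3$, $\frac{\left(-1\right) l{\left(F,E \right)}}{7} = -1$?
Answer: $-3172 - \frac{2 \sqrt{66}}{5} \approx -3175.3$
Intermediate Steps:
$l{\left(F,E \right)} = 7$ ($l{\left(F,E \right)} = \left(-7\right) \left(-1\right) = 7$)
$x{\left(b,r \right)} = 9 r$
$Y = 1 + \frac{\sqrt{66}}{5}$ ($Y = 1 + \frac{\sqrt{34 + 32}}{5} = 1 + \frac{\sqrt{66}}{5} \approx 2.6248$)
$o{\left(s \right)} = \frac{63}{s}$ ($o{\left(s \right)} = \frac{9 \cdot 7}{s} = \frac{63}{s}$)
$j{\left(K \right)} = -2 - \frac{2 \sqrt{66}}{5}$ ($j{\left(K \right)} = - 2 \left(1 + \frac{\sqrt{66}}{5}\right) = -2 - \frac{2 \sqrt{66}}{5}$)
$j{\left(o{\left(1 \right)} \right)} - 3170 = \left(-2 - \frac{2 \sqrt{66}}{5}\right) - 3170 = -3172 - \frac{2 \sqrt{66}}{5}$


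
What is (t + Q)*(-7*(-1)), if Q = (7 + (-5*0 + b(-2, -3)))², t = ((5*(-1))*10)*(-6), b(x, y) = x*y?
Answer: 3283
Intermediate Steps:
t = 300 (t = -5*10*(-6) = -50*(-6) = 300)
Q = 169 (Q = (7 + (-5*0 - 2*(-3)))² = (7 + (0 + 6))² = (7 + 6)² = 13² = 169)
(t + Q)*(-7*(-1)) = (300 + 169)*(-7*(-1)) = 469*7 = 3283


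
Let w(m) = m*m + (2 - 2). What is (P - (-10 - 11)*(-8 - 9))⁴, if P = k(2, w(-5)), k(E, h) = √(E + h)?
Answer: 16263895068 - 546107184*√3 ≈ 1.5318e+10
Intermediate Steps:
w(m) = m² (w(m) = m² + 0 = m²)
P = 3*√3 (P = √(2 + (-5)²) = √(2 + 25) = √27 = 3*√3 ≈ 5.1962)
(P - (-10 - 11)*(-8 - 9))⁴ = (3*√3 - (-10 - 11)*(-8 - 9))⁴ = (3*√3 - (-21)*(-17))⁴ = (3*√3 - 1*357)⁴ = (3*√3 - 357)⁴ = (-357 + 3*√3)⁴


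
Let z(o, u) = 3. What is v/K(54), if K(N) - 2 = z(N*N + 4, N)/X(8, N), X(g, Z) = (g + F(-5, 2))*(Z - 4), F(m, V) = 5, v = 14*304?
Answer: 2766400/1303 ≈ 2123.1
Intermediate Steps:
v = 4256
X(g, Z) = (-4 + Z)*(5 + g) (X(g, Z) = (g + 5)*(Z - 4) = (5 + g)*(-4 + Z) = (-4 + Z)*(5 + g))
K(N) = 2 + 3/(-52 + 13*N) (K(N) = 2 + 3/(-20 - 4*8 + 5*N + N*8) = 2 + 3/(-20 - 32 + 5*N + 8*N) = 2 + 3/(-52 + 13*N))
v/K(54) = 4256/(((-101 + 26*54)/(13*(-4 + 54)))) = 4256/(((1/13)*(-101 + 1404)/50)) = 4256/(((1/13)*(1/50)*1303)) = 4256/(1303/650) = 4256*(650/1303) = 2766400/1303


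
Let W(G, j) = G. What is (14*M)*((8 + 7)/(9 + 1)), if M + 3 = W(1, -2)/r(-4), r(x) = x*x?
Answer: -987/16 ≈ -61.688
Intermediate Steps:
r(x) = x²
M = -47/16 (M = -3 + 1/(-4)² = -3 + 1/16 = -47/16 ≈ -2.9375)
(14*M)*((8 + 7)/(9 + 1)) = (14*(-47/16))*((8 + 7)/(9 + 1)) = -4935/(8*10) = -329/8*3/2 = -987/16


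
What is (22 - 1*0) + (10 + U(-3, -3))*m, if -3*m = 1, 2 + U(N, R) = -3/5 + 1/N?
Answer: 884/45 ≈ 19.644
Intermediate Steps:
U(N, R) = -13/5 + 1/N (U(N, R) = -2 + (-3/5 + 1/N) = -2 + (-3*⅕ + 1/N) = -2 + (-⅗ + 1/N) = -13/5 + 1/N)
m = -⅓ (m = -⅓*1 = -⅓ ≈ -0.33333)
(22 - 1*0) + (10 + U(-3, -3))*m = (22 - 1*0) + (10 + (-13/5 + 1/(-3)))*(-⅓) = (22 + 0) + (10 + (-13/5 - ⅓))*(-⅓) = 22 + (10 - 44/15)*(-⅓) = 22 + (106/15)*(-⅓) = 22 - 106/45 = 884/45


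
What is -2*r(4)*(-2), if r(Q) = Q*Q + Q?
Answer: 80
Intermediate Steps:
r(Q) = Q + Q² (r(Q) = Q² + Q = Q + Q²)
-2*r(4)*(-2) = -8*(1 + 4)*(-2) = -8*5*(-2) = -2*20*(-2) = -40*(-2) = 80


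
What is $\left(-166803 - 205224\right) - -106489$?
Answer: $-265538$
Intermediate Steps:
$\left(-166803 - 205224\right) - -106489 = -372027 + \left(-24401 + 130890\right) = -372027 + 106489 = -265538$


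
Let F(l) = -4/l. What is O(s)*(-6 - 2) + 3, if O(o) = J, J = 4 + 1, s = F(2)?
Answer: -37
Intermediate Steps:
s = -2 (s = -4/2 = -4*½ = -2)
J = 5
O(o) = 5
O(s)*(-6 - 2) + 3 = 5*(-6 - 2) + 3 = 5*(-8) + 3 = -40 + 3 = -37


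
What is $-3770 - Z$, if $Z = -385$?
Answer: $-3385$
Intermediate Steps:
$-3770 - Z = -3770 - -385 = -3770 + 385 = -3385$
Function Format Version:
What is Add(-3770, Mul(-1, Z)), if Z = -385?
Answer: -3385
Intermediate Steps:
Add(-3770, Mul(-1, Z)) = Add(-3770, Mul(-1, -385)) = Add(-3770, 385) = -3385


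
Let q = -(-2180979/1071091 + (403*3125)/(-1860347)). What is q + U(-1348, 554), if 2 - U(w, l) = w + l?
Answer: 1591516622115130/1992600928577 ≈ 798.71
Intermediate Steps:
U(w, l) = 2 - l - w (U(w, l) = 2 - (w + l) = 2 - (l + w) = 2 + (-l - w) = 2 - l - w)
q = 5406282967838/1992600928577 (q = -(-2180979*1/1071091 + 1259375*(-1/1860347)) = -(-2180979/1071091 - 1259375/1860347) = -1*(-5406282967838/1992600928577) = 5406282967838/1992600928577 ≈ 2.7132)
q + U(-1348, 554) = 5406282967838/1992600928577 + (2 - 1*554 - 1*(-1348)) = 5406282967838/1992600928577 + (2 - 554 + 1348) = 5406282967838/1992600928577 + 796 = 1591516622115130/1992600928577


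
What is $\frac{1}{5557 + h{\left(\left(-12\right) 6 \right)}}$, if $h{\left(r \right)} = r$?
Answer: $\frac{1}{5485} \approx 0.00018232$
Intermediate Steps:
$\frac{1}{5557 + h{\left(\left(-12\right) 6 \right)}} = \frac{1}{5557 - 72} = \frac{1}{5485}$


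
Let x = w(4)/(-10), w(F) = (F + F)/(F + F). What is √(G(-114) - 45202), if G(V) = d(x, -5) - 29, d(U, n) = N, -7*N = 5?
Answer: I*√2216354/7 ≈ 212.68*I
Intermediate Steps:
N = -5/7 (N = -⅐*5 = -5/7 ≈ -0.71429)
w(F) = 1 (w(F) = (2*F)/((2*F)) = (2*F)*(1/(2*F)) = 1)
x = -⅒ (x = 1/(-10) = 1*(-⅒) = -⅒ ≈ -0.10000)
d(U, n) = -5/7
G(V) = -208/7 (G(V) = -5/7 - 29 = -208/7)
√(G(-114) - 45202) = √(-208/7 - 45202) = √(-316622/7) = I*√2216354/7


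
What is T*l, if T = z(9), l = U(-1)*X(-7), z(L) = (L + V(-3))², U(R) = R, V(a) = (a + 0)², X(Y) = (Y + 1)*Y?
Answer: -13608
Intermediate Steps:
X(Y) = Y*(1 + Y) (X(Y) = (1 + Y)*Y = Y*(1 + Y))
V(a) = a²
z(L) = (9 + L)² (z(L) = (L + (-3)²)² = (L + 9)² = (9 + L)²)
l = -42 (l = -(-7)*(1 - 7) = -(-7)*(-6) = -1*42 = -42)
T = 324 (T = (9 + 9)² = 18² = 324)
T*l = 324*(-42) = -13608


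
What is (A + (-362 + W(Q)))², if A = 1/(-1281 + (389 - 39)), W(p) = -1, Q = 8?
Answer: 114212906116/866761 ≈ 1.3177e+5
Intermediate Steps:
A = -1/931 (A = 1/(-1281 + 350) = 1/(-931) = -1/931 ≈ -0.0010741)
(A + (-362 + W(Q)))² = (-1/931 + (-362 - 1))² = (-1/931 - 363)² = (-337954/931)² = 114212906116/866761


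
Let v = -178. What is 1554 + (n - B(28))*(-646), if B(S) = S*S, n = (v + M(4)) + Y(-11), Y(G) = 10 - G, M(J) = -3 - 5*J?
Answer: 624298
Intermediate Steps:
n = -180 (n = (-178 + (-3 - 5*4)) + (10 - 1*(-11)) = (-178 + (-3 - 20)) + (10 + 11) = (-178 - 23) + 21 = -201 + 21 = -180)
B(S) = S²
1554 + (n - B(28))*(-646) = 1554 + (-180 - 1*28²)*(-646) = 1554 + (-180 - 1*784)*(-646) = 1554 + (-180 - 784)*(-646) = 1554 - 964*(-646) = 1554 + 622744 = 624298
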